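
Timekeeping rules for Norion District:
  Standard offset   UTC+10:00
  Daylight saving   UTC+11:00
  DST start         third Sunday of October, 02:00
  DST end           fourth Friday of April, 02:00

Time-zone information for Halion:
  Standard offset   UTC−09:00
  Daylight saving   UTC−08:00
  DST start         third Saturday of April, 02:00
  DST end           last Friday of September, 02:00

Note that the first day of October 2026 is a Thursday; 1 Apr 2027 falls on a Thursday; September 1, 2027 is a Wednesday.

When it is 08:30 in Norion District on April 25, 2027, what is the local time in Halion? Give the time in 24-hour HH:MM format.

14:30

1 October 2026 is a Thursday, so the first Sunday is October 4 and the third is October 18.
1 April 2027 is a Thursday, so the first Friday is April 2 and the fourth is April 23.
April 25, 2027 is outside the daylight-saving period (18 October 2026 – 23 April 2027), so Norion District is on standard time, UTC+10:00.
08:30 Norion District − 10h = 22:30 UTC (rolling into the previous day, 24 April 2027).
1 April 2027 is a Thursday, so the first Saturday is April 3 and the third is April 17.
1 September 2027 is a Wednesday, so Fridays fall on 3, 10, 17, 24; the last is September 24.
At the standard offset (UTC−09:00), 22:30 UTC − 9h = 13:30 Halion standard time.
The standard-time date in Halion, April 24, 2027, lies within the daylight-saving period (17 April – 24 September), so Halion is on daylight time, UTC−08:00.
22:30 UTC − 8h = 14:30 Halion.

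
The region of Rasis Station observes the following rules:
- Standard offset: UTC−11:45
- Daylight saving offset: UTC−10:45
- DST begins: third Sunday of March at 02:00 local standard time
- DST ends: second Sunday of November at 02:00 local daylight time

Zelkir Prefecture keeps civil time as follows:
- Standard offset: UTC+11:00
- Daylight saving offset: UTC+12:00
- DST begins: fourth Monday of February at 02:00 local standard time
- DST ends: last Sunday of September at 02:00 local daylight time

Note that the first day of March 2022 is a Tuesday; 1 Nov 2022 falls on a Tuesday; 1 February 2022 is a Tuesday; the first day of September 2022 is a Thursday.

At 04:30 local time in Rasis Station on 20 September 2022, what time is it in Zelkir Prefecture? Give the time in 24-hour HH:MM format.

1 March 2022 is a Tuesday, so the first Sunday is March 6 and the third is March 20.
1 November 2022 is a Tuesday, so the first Sunday is November 6 and the second is November 13.
Daylight saving runs 20 March – 13 November; 20 September 2022 is inside that window, so Rasis Station is at UTC−10:45.
04:30 Rasis Station + 10h45m = 15:15 UTC.
1 February 2022 is a Tuesday, so the first Monday is February 7 and the fourth is February 28.
1 September 2022 is a Thursday, so Sundays fall on 4, 11, 18, 25; the last is September 25.
At the standard offset (UTC+11:00), 15:15 UTC + 11h = 02:15 Zelkir Prefecture standard time (rolling into the next day, 21 September 2022).
The standard-time date in Zelkir Prefecture, 21 September 2022, falls between 28 February and 25 September, so daylight saving is in effect and Zelkir Prefecture is at UTC+12:00.
15:15 UTC + 12h = 03:15 Zelkir Prefecture (rolling into the next day, 21 September 2022).

03:15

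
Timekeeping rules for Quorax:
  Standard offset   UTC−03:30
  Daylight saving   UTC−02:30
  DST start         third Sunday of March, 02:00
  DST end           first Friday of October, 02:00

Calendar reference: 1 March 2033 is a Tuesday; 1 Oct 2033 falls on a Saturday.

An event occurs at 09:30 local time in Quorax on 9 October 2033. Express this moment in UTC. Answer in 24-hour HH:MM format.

13:00

1 March 2033 is a Tuesday, so the first Sunday is March 6 and the third is March 20.
1 October 2033 is a Saturday, so the first Friday is October 7.
9 October 2033 does not fall between 20 March and 7 October, so daylight saving is not in effect and Quorax is at UTC−03:30.
09:30 local + 3h30m = 13:00 UTC.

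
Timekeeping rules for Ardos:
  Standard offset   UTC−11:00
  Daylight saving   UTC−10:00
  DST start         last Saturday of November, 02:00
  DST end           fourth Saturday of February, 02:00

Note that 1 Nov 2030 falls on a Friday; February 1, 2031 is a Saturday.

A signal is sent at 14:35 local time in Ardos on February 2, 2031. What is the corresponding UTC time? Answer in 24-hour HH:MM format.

00:35

1 November 2030 is a Friday, so Saturdays fall on 2, 9, 16, 23, 30; the last is November 30.
1 February 2031 is a Saturday, so the first Saturday is February 1 and the fourth is February 22.
February 2, 2031 lies within the daylight-saving period (30 November 2030 – 22 February 2031), so Ardos is on daylight time, UTC−10:00.
14:35 local + 10h = 00:35 UTC (rolling into the next day, 3 February 2031).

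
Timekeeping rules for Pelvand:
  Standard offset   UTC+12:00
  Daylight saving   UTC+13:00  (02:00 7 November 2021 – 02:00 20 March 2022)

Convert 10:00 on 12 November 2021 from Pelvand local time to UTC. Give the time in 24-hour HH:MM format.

Daylight saving runs 7 November 2021 – 20 March 2022; 12 November 2021 is inside that window, so Pelvand is at UTC+13:00.
10:00 local − 13h = 21:00 UTC (rolling into the previous day, 11 November 2021).

21:00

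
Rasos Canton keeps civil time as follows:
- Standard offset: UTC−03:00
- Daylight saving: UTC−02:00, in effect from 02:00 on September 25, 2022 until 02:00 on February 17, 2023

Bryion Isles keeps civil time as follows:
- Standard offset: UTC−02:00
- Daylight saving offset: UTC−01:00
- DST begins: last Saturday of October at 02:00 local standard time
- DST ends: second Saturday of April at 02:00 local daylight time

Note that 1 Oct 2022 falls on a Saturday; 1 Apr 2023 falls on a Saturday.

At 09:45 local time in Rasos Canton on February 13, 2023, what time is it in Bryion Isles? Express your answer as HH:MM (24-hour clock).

Daylight saving runs 25 September 2022 – 17 February 2023; February 13, 2023 is inside that window, so Rasos Canton is at UTC−02:00.
09:45 Rasos Canton + 2h = 11:45 UTC.
1 October 2022 is a Saturday, so Saturdays fall on 1, 8, 15, 22, 29; the last is October 29.
1 April 2023 is a Saturday, so the first Saturday is April 1 and the second is April 8.
At the standard offset (UTC−02:00), 11:45 UTC − 2h = 09:45 Bryion Isles standard time.
Daylight saving runs 29 October 2022 – 8 April 2023; the standard-time date in Bryion Isles, February 13, 2023, is inside that window, so Bryion Isles is at UTC−01:00.
11:45 UTC − 1h = 10:45 Bryion Isles.

10:45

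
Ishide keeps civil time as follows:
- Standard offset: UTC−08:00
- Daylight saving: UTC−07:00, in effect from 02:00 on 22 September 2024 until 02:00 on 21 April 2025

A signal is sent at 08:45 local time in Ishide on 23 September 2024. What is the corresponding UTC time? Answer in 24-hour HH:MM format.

15:45

23 September 2024 lies within the daylight-saving period (22 September 2024 – 21 April 2025), so Ishide is on daylight time, UTC−07:00.
08:45 local + 7h = 15:45 UTC.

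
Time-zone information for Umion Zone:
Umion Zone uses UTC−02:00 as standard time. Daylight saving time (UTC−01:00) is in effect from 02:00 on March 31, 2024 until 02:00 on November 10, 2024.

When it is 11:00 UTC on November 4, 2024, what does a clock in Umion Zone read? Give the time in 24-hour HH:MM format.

At the standard offset (UTC−02:00), 11:00 UTC − 2h = 09:00 Umion Zone standard time.
The standard-time date in Umion Zone, November 4, 2024, falls between 31 March and 10 November, so daylight saving is in effect and Umion Zone is at UTC−01:00.
11:00 UTC − 1h = 10:00 local.

10:00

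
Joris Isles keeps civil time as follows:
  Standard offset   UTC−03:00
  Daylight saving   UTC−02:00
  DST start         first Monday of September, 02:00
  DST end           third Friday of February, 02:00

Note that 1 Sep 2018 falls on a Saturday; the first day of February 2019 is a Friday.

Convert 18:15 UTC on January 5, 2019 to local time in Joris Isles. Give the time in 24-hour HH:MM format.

16:15

1 September 2018 is a Saturday, so the first Monday is September 3.
1 February 2019 is a Friday, so the first Friday is February 1 and the third is February 15.
At the standard offset (UTC−03:00), 18:15 UTC − 3h = 15:15 Joris Isles standard time.
The standard-time date in Joris Isles, January 5, 2019, falls between 3 September 2018 and 15 February 2019, so daylight saving is in effect and Joris Isles is at UTC−02:00.
18:15 UTC − 2h = 16:15 local.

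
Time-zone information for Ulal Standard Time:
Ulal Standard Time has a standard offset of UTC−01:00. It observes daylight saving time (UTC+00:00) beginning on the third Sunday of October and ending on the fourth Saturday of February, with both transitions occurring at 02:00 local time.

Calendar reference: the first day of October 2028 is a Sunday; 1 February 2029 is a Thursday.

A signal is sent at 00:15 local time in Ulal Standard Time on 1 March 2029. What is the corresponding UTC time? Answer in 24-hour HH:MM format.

01:15

1 October 2028 is a Sunday, so the first Sunday is October 1 and the third is October 15.
1 February 2029 is a Thursday, so the first Saturday is February 3 and the fourth is February 24.
1 March 2029 does not fall between 15 October 2028 and 24 February 2029, so daylight saving is not in effect and Ulal Standard Time is at UTC−01:00.
00:15 local + 1h = 01:15 UTC.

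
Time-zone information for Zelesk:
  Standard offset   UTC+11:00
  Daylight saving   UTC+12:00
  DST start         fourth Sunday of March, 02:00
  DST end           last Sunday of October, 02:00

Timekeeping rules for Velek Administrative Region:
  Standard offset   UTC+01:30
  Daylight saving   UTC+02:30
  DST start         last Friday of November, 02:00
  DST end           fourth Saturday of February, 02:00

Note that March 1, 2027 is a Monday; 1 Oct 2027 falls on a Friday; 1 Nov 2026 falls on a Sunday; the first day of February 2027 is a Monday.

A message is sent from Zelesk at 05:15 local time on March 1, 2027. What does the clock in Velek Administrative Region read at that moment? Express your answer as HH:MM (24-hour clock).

19:45

1 March 2027 is a Monday, so the first Sunday is March 7 and the fourth is March 28.
1 October 2027 is a Friday, so Sundays fall on 3, 10, 17, 24, 31; the last is October 31.
March 1, 2027 does not fall between 28 March and 31 October, so daylight saving is not in effect and Zelesk is at UTC+11:00.
05:15 Zelesk − 11h = 18:15 UTC (rolling into the previous day, 28 February 2027).
1 November 2026 is a Sunday, so Fridays fall on 6, 13, 20, 27; the last is November 27.
1 February 2027 is a Monday, so the first Saturday is February 6 and the fourth is February 27.
At the standard offset (UTC+01:30), 18:15 UTC + 1h30m = 19:45 Velek Administrative Region standard time.
The standard-time date in Velek Administrative Region, February 28, 2027, is outside the daylight-saving period (27 November 2026 – 27 February 2027), so Velek Administrative Region is on standard time, UTC+01:30.
18:15 UTC + 1h30m = 19:45 Velek Administrative Region.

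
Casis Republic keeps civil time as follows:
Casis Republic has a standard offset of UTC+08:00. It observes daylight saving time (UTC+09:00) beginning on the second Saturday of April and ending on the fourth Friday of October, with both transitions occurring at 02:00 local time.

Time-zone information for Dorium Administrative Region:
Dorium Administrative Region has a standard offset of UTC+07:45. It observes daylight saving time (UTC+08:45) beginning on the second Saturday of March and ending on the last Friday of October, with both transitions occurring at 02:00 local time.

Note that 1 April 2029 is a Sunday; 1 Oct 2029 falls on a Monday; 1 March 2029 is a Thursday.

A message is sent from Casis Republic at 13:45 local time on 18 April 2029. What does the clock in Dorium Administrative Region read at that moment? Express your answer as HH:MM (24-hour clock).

1 April 2029 is a Sunday, so the first Saturday is April 7 and the second is April 14.
1 October 2029 is a Monday, so the first Friday is October 5 and the fourth is October 26.
Daylight saving runs 14 April – 26 October; 18 April 2029 is inside that window, so Casis Republic is at UTC+09:00.
13:45 Casis Republic − 9h = 04:45 UTC.
1 March 2029 is a Thursday, so the first Saturday is March 3 and the second is March 10.
1 October 2029 is a Monday, so Fridays fall on 5, 12, 19, 26; the last is October 26.
At the standard offset (UTC+07:45), 04:45 UTC + 7h45m = 12:30 Dorium Administrative Region standard time.
The standard-time date in Dorium Administrative Region, 18 April 2029, falls between 10 March and 26 October, so daylight saving is in effect and Dorium Administrative Region is at UTC+08:45.
04:45 UTC + 8h45m = 13:30 Dorium Administrative Region.

13:30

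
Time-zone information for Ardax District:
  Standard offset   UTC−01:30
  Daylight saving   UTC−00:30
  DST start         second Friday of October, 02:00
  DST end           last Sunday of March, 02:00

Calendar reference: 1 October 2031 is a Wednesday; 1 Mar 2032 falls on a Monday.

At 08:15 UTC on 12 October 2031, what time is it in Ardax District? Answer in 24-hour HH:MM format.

1 October 2031 is a Wednesday, so the first Friday is October 3 and the second is October 10.
1 March 2032 is a Monday, so Sundays fall on 7, 14, 21, 28; the last is March 28.
At the standard offset (UTC−01:30), 08:15 UTC − 1h30m = 06:45 Ardax District standard time.
The standard-time date in Ardax District, 12 October 2031, falls between 10 October 2031 and 28 March 2032, so daylight saving is in effect and Ardax District is at UTC−00:30.
08:15 UTC − 0h30m = 07:45 local.

07:45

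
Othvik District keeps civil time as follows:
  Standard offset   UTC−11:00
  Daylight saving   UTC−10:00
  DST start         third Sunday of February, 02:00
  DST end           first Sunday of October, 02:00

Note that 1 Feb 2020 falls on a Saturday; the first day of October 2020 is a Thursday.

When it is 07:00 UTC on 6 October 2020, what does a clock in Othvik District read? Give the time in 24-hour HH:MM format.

1 February 2020 is a Saturday, so the first Sunday is February 2 and the third is February 16.
1 October 2020 is a Thursday, so the first Sunday is October 4.
At the standard offset (UTC−11:00), 07:00 UTC − 11h = 20:00 Othvik District standard time (rolling into the previous day, 5 October 2020).
The standard-time date in Othvik District, 5 October 2020, is outside the daylight-saving period (16 February – 4 October), so Othvik District is on standard time, UTC−11:00.
07:00 UTC − 11h = 20:00 local (rolling into the previous day, 5 October 2020).

20:00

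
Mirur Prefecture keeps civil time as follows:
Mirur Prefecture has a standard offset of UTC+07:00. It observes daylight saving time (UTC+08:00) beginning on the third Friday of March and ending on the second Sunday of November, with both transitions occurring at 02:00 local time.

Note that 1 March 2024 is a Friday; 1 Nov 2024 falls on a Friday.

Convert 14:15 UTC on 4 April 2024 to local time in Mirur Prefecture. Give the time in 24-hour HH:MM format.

22:15

1 March 2024 is a Friday, so the first Friday is March 1 and the third is March 15.
1 November 2024 is a Friday, so the first Sunday is November 3 and the second is November 10.
At the standard offset (UTC+07:00), 14:15 UTC + 7h = 21:15 Mirur Prefecture standard time.
The standard-time date in Mirur Prefecture, 4 April 2024, falls between 15 March and 10 November, so daylight saving is in effect and Mirur Prefecture is at UTC+08:00.
14:15 UTC + 8h = 22:15 local.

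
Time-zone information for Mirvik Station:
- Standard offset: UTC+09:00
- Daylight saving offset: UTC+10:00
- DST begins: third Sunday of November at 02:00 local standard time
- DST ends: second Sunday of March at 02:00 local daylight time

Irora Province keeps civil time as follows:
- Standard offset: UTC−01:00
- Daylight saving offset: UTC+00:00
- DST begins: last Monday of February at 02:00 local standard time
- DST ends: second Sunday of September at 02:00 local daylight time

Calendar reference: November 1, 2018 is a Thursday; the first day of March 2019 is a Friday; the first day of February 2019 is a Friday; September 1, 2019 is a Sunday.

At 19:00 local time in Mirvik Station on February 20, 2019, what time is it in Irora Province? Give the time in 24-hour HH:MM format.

1 November 2018 is a Thursday, so the first Sunday is November 4 and the third is November 18.
1 March 2019 is a Friday, so the first Sunday is March 3 and the second is March 10.
February 20, 2019 lies within the daylight-saving period (18 November 2018 – 10 March 2019), so Mirvik Station is on daylight time, UTC+10:00.
19:00 Mirvik Station − 10h = 09:00 UTC.
1 February 2019 is a Friday, so Mondays fall on 4, 11, 18, 25; the last is February 25.
1 September 2019 is a Sunday, so the first Sunday is September 1 and the second is September 8.
At the standard offset (UTC−01:00), 09:00 UTC − 1h = 08:00 Irora Province standard time.
The standard-time date in Irora Province, February 20, 2019, does not fall between 25 February and 8 September, so daylight saving is not in effect and Irora Province is at UTC−01:00.
09:00 UTC − 1h = 08:00 Irora Province.

08:00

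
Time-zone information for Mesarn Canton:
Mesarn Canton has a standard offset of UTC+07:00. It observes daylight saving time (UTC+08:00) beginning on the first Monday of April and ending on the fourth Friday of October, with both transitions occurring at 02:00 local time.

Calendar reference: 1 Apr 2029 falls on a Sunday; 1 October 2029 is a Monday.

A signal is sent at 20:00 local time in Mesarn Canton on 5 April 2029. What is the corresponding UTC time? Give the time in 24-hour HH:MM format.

12:00

1 April 2029 is a Sunday, so the first Monday is April 2.
1 October 2029 is a Monday, so the first Friday is October 5 and the fourth is October 26.
5 April 2029 lies within the daylight-saving period (2 April – 26 October), so Mesarn Canton is on daylight time, UTC+08:00.
20:00 local − 8h = 12:00 UTC.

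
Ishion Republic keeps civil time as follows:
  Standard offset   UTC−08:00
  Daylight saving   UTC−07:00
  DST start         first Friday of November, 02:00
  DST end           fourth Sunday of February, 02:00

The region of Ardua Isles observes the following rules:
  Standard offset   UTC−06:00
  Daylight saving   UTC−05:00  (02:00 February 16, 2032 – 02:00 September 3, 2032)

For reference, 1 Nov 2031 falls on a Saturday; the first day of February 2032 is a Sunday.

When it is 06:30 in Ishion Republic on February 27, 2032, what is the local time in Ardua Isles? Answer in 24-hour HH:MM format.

1 November 2031 is a Saturday, so the first Friday is November 7.
1 February 2032 is a Sunday, so the first Sunday is February 1 and the fourth is February 22.
February 27, 2032 does not fall between 7 November 2031 and 22 February 2032, so daylight saving is not in effect and Ishion Republic is at UTC−08:00.
06:30 Ishion Republic + 8h = 14:30 UTC.
At the standard offset (UTC−06:00), 14:30 UTC − 6h = 08:30 Ardua Isles standard time.
Daylight saving runs 16 February – 3 September; the standard-time date in Ardua Isles, February 27, 2032, is inside that window, so Ardua Isles is at UTC−05:00.
14:30 UTC − 5h = 09:30 Ardua Isles.

09:30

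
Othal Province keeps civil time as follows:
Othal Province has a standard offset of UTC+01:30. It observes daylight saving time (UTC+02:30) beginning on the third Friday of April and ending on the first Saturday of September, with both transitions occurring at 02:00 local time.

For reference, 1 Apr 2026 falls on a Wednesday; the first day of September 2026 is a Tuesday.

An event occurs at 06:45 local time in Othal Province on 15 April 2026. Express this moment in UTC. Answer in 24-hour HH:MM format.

1 April 2026 is a Wednesday, so the first Friday is April 3 and the third is April 17.
1 September 2026 is a Tuesday, so the first Saturday is September 5.
Daylight saving runs 17 April – 5 September; 15 April 2026 is outside that window, so Othal Province is on standard time at UTC+01:30.
06:45 local − 1h30m = 05:15 UTC.

05:15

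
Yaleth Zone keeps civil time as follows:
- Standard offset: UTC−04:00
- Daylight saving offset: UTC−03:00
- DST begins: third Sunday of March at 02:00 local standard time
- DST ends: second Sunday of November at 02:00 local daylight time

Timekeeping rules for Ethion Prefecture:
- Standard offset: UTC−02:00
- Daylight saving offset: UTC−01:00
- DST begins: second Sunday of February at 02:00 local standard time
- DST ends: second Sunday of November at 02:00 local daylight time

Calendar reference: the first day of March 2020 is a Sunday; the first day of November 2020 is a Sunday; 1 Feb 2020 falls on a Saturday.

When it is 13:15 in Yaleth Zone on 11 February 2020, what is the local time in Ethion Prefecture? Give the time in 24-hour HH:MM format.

1 March 2020 is a Sunday, so the first Sunday is March 1 and the third is March 15.
1 November 2020 is a Sunday, so the first Sunday is November 1 and the second is November 8.
11 February 2020 does not fall between 15 March and 8 November, so daylight saving is not in effect and Yaleth Zone is at UTC−04:00.
13:15 Yaleth Zone + 4h = 17:15 UTC.
1 February 2020 is a Saturday, so the first Sunday is February 2 and the second is February 9.
1 November 2020 is a Sunday, so the first Sunday is November 1 and the second is November 8.
At the standard offset (UTC−02:00), 17:15 UTC − 2h = 15:15 Ethion Prefecture standard time.
The standard-time date in Ethion Prefecture, 11 February 2020, lies within the daylight-saving period (9 February – 8 November), so Ethion Prefecture is on daylight time, UTC−01:00.
17:15 UTC − 1h = 16:15 Ethion Prefecture.

16:15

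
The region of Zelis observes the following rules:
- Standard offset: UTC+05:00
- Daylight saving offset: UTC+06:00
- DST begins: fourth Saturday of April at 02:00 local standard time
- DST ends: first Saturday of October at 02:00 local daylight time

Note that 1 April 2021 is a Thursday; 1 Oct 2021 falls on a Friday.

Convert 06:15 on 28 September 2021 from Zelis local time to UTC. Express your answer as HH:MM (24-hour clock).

00:15

1 April 2021 is a Thursday, so the first Saturday is April 3 and the fourth is April 24.
1 October 2021 is a Friday, so the first Saturday is October 2.
28 September 2021 lies within the daylight-saving period (24 April – 2 October), so Zelis is on daylight time, UTC+06:00.
06:15 local − 6h = 00:15 UTC.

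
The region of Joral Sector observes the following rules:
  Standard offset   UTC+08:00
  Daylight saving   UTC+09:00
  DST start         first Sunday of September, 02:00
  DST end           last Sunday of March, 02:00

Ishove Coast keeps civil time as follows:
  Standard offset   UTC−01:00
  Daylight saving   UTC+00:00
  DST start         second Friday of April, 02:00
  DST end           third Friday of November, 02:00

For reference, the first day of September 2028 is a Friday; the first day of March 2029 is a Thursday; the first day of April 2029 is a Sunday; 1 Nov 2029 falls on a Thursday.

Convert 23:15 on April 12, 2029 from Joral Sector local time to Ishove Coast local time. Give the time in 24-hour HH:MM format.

14:15

1 September 2028 is a Friday, so the first Sunday is September 3.
1 March 2029 is a Thursday, so Sundays fall on 4, 11, 18, 25; the last is March 25.
April 12, 2029 does not fall between 3 September 2028 and 25 March 2029, so daylight saving is not in effect and Joral Sector is at UTC+08:00.
23:15 Joral Sector − 8h = 15:15 UTC.
1 April 2029 is a Sunday, so the first Friday is April 6 and the second is April 13.
1 November 2029 is a Thursday, so the first Friday is November 2 and the third is November 16.
At the standard offset (UTC−01:00), 15:15 UTC − 1h = 14:15 Ishove Coast standard time.
Daylight saving runs 13 April – 16 November; the standard-time date in Ishove Coast, April 12, 2029, is outside that window, so Ishove Coast is on standard time at UTC−01:00.
15:15 UTC − 1h = 14:15 Ishove Coast.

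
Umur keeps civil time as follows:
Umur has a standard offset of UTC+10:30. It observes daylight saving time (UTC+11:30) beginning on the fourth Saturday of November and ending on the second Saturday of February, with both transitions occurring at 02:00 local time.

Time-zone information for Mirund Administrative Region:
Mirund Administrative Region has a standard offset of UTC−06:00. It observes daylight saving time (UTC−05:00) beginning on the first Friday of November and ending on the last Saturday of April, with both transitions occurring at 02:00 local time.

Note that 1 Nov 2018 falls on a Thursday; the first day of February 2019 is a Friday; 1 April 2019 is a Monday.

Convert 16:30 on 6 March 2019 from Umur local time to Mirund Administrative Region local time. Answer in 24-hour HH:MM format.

1 November 2018 is a Thursday, so the first Saturday is November 3 and the fourth is November 24.
1 February 2019 is a Friday, so the first Saturday is February 2 and the second is February 9.
6 March 2019 does not fall between 24 November 2018 and 9 February 2019, so daylight saving is not in effect and Umur is at UTC+10:30.
16:30 Umur − 10h30m = 06:00 UTC.
1 November 2018 is a Thursday, so the first Friday is November 2.
1 April 2019 is a Monday, so Saturdays fall on 6, 13, 20, 27; the last is April 27.
At the standard offset (UTC−06:00), 06:00 UTC − 6h = 00:00 Mirund Administrative Region standard time.
Daylight saving runs 2 November 2018 – 27 April 2019; the standard-time date in Mirund Administrative Region, 6 March 2019, is inside that window, so Mirund Administrative Region is at UTC−05:00.
06:00 UTC − 5h = 01:00 Mirund Administrative Region.

01:00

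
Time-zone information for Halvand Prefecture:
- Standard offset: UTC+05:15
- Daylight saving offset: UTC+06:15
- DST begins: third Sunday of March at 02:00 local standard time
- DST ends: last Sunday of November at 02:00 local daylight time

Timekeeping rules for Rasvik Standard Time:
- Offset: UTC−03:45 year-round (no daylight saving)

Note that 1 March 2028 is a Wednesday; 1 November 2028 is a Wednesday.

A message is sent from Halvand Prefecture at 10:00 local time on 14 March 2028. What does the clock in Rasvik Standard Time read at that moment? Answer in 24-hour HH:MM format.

01:00

1 March 2028 is a Wednesday, so the first Sunday is March 5 and the third is March 19.
1 November 2028 is a Wednesday, so Sundays fall on 5, 12, 19, 26; the last is November 26.
Daylight saving runs 19 March – 26 November; 14 March 2028 is outside that window, so Halvand Prefecture is on standard time at UTC+05:15.
10:00 Halvand Prefecture − 5h15m = 04:45 UTC.
Rasvik Standard Time stays on UTC−03:45 all year.
04:45 UTC − 3h45m = 01:00 Rasvik Standard Time.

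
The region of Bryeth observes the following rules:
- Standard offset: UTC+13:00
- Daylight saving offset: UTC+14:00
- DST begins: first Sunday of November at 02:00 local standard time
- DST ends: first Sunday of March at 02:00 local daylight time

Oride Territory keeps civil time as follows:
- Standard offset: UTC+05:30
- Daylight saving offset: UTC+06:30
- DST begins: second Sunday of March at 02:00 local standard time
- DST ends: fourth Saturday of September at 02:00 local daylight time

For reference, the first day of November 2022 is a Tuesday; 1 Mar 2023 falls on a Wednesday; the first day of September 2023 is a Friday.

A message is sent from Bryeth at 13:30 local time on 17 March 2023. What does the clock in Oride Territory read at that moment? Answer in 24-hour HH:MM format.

1 November 2022 is a Tuesday, so the first Sunday is November 6.
1 March 2023 is a Wednesday, so the first Sunday is March 5.
17 March 2023 is outside the daylight-saving period (6 November 2022 – 5 March 2023), so Bryeth is on standard time, UTC+13:00.
13:30 Bryeth − 13h = 00:30 UTC.
1 March 2023 is a Wednesday, so the first Sunday is March 5 and the second is March 12.
1 September 2023 is a Friday, so the first Saturday is September 2 and the fourth is September 23.
At the standard offset (UTC+05:30), 00:30 UTC + 5h30m = 06:00 Oride Territory standard time.
The standard-time date in Oride Territory, 17 March 2023, lies within the daylight-saving period (12 March – 23 September), so Oride Territory is on daylight time, UTC+06:30.
00:30 UTC + 6h30m = 07:00 Oride Territory.

07:00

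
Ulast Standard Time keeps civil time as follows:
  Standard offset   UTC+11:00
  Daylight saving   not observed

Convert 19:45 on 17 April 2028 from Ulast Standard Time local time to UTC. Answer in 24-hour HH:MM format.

Ulast Standard Time has no daylight saving, so its offset is UTC+11:00 year-round.
19:45 local − 11h = 08:45 UTC.

08:45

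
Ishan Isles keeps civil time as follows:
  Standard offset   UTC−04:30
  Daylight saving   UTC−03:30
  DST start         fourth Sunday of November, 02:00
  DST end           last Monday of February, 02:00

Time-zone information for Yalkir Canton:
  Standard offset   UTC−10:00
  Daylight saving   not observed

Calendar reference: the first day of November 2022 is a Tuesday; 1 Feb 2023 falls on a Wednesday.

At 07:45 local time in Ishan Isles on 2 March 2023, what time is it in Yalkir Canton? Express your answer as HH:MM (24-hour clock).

1 November 2022 is a Tuesday, so the first Sunday is November 6 and the fourth is November 27.
1 February 2023 is a Wednesday, so Mondays fall on 6, 13, 20, 27; the last is February 27.
Daylight saving runs 27 November 2022 – 27 February 2023; 2 March 2023 is outside that window, so Ishan Isles is on standard time at UTC−04:30.
07:45 Ishan Isles + 4h30m = 12:15 UTC.
Yalkir Canton stays on UTC−10:00 all year.
12:15 UTC − 10h = 02:15 Yalkir Canton.

02:15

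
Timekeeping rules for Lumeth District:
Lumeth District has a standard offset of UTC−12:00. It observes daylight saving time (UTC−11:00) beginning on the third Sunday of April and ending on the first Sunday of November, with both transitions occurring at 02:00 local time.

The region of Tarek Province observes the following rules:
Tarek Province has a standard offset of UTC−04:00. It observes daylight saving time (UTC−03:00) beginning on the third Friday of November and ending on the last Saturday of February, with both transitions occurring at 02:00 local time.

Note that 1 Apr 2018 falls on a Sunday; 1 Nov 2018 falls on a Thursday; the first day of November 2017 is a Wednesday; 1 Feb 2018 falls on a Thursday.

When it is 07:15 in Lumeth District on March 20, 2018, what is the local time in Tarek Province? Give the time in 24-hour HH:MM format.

1 April 2018 is a Sunday, so the first Sunday is April 1 and the third is April 15.
1 November 2018 is a Thursday, so the first Sunday is November 4.
Daylight saving runs 15 April – 4 November; March 20, 2018 is outside that window, so Lumeth District is on standard time at UTC−12:00.
07:15 Lumeth District + 12h = 19:15 UTC.
1 November 2017 is a Wednesday, so the first Friday is November 3 and the third is November 17.
1 February 2018 is a Thursday, so Saturdays fall on 3, 10, 17, 24; the last is February 24.
At the standard offset (UTC−04:00), 19:15 UTC − 4h = 15:15 Tarek Province standard time.
The standard-time date in Tarek Province, March 20, 2018, does not fall between 17 November 2017 and 24 February 2018, so daylight saving is not in effect and Tarek Province is at UTC−04:00.
19:15 UTC − 4h = 15:15 Tarek Province.

15:15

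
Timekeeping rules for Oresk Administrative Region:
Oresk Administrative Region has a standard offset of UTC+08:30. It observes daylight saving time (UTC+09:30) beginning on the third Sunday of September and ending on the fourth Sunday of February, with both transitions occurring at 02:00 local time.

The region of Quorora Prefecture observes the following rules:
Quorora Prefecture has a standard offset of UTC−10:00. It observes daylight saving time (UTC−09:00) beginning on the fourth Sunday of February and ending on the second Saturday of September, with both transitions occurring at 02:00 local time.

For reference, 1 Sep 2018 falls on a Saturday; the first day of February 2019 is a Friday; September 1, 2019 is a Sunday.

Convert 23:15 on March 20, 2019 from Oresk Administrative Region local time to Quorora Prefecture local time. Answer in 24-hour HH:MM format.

1 September 2018 is a Saturday, so the first Sunday is September 2 and the third is September 16.
1 February 2019 is a Friday, so the first Sunday is February 3 and the fourth is February 24.
Daylight saving runs 16 September 2018 – 24 February 2019; March 20, 2019 is outside that window, so Oresk Administrative Region is on standard time at UTC+08:30.
23:15 Oresk Administrative Region − 8h30m = 14:45 UTC.
1 February 2019 is a Friday, so the first Sunday is February 3 and the fourth is February 24.
1 September 2019 is a Sunday, so the first Saturday is September 7 and the second is September 14.
At the standard offset (UTC−10:00), 14:45 UTC − 10h = 04:45 Quorora Prefecture standard time.
The standard-time date in Quorora Prefecture, March 20, 2019, falls between 24 February and 14 September, so daylight saving is in effect and Quorora Prefecture is at UTC−09:00.
14:45 UTC − 9h = 05:45 Quorora Prefecture.

05:45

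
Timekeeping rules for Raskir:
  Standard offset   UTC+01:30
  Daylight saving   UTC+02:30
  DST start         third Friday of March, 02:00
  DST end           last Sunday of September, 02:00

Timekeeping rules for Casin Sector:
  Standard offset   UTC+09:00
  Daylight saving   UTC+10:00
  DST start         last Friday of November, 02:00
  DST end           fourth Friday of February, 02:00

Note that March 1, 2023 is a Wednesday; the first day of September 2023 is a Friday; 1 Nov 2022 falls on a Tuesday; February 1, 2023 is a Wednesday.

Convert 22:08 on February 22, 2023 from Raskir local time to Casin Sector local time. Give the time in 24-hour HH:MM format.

1 March 2023 is a Wednesday, so the first Friday is March 3 and the third is March 17.
1 September 2023 is a Friday, so Sundays fall on 3, 10, 17, 24; the last is September 24.
February 22, 2023 does not fall between 17 March and 24 September, so daylight saving is not in effect and Raskir is at UTC+01:30.
22:08 Raskir − 1h30m = 20:38 UTC.
1 November 2022 is a Tuesday, so Fridays fall on 4, 11, 18, 25; the last is November 25.
1 February 2023 is a Wednesday, so the first Friday is February 3 and the fourth is February 24.
At the standard offset (UTC+09:00), 20:38 UTC + 9h = 05:38 Casin Sector standard time (rolling into the next day, 23 February 2023).
The standard-time date in Casin Sector, February 23, 2023, lies within the daylight-saving period (25 November 2022 – 24 February 2023), so Casin Sector is on daylight time, UTC+10:00.
20:38 UTC + 10h = 06:38 Casin Sector (rolling into the next day, 23 February 2023).

06:38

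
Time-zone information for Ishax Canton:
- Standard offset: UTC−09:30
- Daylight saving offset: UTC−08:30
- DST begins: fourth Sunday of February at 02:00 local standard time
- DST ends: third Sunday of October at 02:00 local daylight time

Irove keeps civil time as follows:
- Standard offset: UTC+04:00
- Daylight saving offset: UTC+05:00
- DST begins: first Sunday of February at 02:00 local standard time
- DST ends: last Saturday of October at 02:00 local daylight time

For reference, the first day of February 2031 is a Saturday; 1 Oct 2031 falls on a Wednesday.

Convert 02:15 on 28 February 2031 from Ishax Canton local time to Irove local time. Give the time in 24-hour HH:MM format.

15:45

1 February 2031 is a Saturday, so the first Sunday is February 2 and the fourth is February 23.
1 October 2031 is a Wednesday, so the first Sunday is October 5 and the third is October 19.
Daylight saving runs 23 February – 19 October; 28 February 2031 is inside that window, so Ishax Canton is at UTC−08:30.
02:15 Ishax Canton + 8h30m = 10:45 UTC.
1 February 2031 is a Saturday, so the first Sunday is February 2.
1 October 2031 is a Wednesday, so Saturdays fall on 4, 11, 18, 25; the last is October 25.
At the standard offset (UTC+04:00), 10:45 UTC + 4h = 14:45 Irove standard time.
Daylight saving runs 2 February – 25 October; the standard-time date in Irove, 28 February 2031, is inside that window, so Irove is at UTC+05:00.
10:45 UTC + 5h = 15:45 Irove.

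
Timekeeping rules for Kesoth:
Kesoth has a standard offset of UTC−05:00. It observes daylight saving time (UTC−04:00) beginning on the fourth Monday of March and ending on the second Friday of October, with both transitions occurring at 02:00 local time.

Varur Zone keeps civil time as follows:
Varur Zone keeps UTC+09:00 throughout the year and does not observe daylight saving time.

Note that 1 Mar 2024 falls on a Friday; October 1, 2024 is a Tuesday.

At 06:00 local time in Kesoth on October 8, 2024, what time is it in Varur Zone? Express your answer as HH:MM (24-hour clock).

1 March 2024 is a Friday, so the first Monday is March 4 and the fourth is March 25.
1 October 2024 is a Tuesday, so the first Friday is October 4 and the second is October 11.
Daylight saving runs 25 March – 11 October; October 8, 2024 is inside that window, so Kesoth is at UTC−04:00.
06:00 Kesoth + 4h = 10:00 UTC.
Varur Zone stays on UTC+09:00 all year.
10:00 UTC + 9h = 19:00 Varur Zone.

19:00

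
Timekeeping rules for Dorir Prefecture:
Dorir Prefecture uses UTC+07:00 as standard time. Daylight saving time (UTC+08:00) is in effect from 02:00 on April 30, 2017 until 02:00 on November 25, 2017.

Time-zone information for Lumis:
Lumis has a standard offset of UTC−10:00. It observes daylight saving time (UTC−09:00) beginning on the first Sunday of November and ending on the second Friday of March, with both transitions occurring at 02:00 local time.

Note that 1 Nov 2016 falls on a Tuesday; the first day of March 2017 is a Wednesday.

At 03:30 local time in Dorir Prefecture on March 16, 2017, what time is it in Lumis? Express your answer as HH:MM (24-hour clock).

10:30

March 16, 2017 does not fall between 30 April and 25 November, so daylight saving is not in effect and Dorir Prefecture is at UTC+07:00.
03:30 Dorir Prefecture − 7h = 20:30 UTC (rolling into the previous day, 15 March 2017).
1 November 2016 is a Tuesday, so the first Sunday is November 6.
1 March 2017 is a Wednesday, so the first Friday is March 3 and the second is March 10.
At the standard offset (UTC−10:00), 20:30 UTC − 10h = 10:30 Lumis standard time.
The standard-time date in Lumis, March 15, 2017, is outside the daylight-saving period (6 November 2016 – 10 March 2017), so Lumis is on standard time, UTC−10:00.
20:30 UTC − 10h = 10:30 Lumis.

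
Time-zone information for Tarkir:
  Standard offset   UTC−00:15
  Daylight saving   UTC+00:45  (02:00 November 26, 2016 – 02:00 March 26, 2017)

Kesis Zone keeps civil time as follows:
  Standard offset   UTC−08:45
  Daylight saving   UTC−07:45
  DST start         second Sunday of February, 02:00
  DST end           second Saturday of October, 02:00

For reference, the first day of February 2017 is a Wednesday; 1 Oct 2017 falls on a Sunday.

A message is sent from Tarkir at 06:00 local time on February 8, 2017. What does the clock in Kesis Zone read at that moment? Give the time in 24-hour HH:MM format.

February 8, 2017 lies within the daylight-saving period (26 November 2016 – 26 March 2017), so Tarkir is on daylight time, UTC+00:45.
06:00 Tarkir − 0h45m = 05:15 UTC.
1 February 2017 is a Wednesday, so the first Sunday is February 5 and the second is February 12.
1 October 2017 is a Sunday, so the first Saturday is October 7 and the second is October 14.
At the standard offset (UTC−08:45), 05:15 UTC − 8h45m = 20:30 Kesis Zone standard time (rolling into the previous day, 7 February 2017).
Daylight saving runs 12 February – 14 October; the standard-time date in Kesis Zone, February 7, 2017, is outside that window, so Kesis Zone is on standard time at UTC−08:45.
05:15 UTC − 8h45m = 20:30 Kesis Zone (rolling into the previous day, 7 February 2017).

20:30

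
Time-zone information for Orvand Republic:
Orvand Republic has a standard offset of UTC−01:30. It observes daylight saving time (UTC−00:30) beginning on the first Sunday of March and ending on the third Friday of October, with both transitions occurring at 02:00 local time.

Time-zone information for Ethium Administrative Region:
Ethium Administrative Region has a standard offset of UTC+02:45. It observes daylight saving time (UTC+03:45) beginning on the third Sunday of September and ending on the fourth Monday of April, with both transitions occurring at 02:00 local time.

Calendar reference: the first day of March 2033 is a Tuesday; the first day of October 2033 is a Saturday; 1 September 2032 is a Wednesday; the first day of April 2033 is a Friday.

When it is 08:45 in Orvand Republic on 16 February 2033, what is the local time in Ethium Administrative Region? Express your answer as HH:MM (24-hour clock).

1 March 2033 is a Tuesday, so the first Sunday is March 6.
1 October 2033 is a Saturday, so the first Friday is October 7 and the third is October 21.
16 February 2033 is outside the daylight-saving period (6 March – 21 October), so Orvand Republic is on standard time, UTC−01:30.
08:45 Orvand Republic + 1h30m = 10:15 UTC.
1 September 2032 is a Wednesday, so the first Sunday is September 5 and the third is September 19.
1 April 2033 is a Friday, so the first Monday is April 4 and the fourth is April 25.
At the standard offset (UTC+02:45), 10:15 UTC + 2h45m = 13:00 Ethium Administrative Region standard time.
The standard-time date in Ethium Administrative Region, 16 February 2033, lies within the daylight-saving period (19 September 2032 – 25 April 2033), so Ethium Administrative Region is on daylight time, UTC+03:45.
10:15 UTC + 3h45m = 14:00 Ethium Administrative Region.

14:00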